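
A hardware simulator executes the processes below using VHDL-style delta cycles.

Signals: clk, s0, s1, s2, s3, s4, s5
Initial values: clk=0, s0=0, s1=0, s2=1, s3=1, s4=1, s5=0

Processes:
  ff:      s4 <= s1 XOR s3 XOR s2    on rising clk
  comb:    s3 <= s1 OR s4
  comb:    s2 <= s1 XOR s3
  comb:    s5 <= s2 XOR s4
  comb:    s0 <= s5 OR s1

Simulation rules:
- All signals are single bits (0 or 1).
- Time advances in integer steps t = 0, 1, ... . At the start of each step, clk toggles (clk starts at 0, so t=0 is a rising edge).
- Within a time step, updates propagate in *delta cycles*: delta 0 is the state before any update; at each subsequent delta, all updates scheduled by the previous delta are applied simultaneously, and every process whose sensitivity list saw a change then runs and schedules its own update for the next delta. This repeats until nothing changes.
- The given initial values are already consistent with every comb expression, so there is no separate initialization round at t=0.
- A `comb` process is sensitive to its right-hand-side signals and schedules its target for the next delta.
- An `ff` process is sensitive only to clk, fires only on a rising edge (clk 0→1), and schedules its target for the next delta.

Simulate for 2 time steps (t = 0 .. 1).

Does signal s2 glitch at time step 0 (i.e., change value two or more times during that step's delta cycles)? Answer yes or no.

no

t=0 Δ0: s5=0 s0=0 s2=1 s3=1 s4=1 s1=0 clk=0
  Δ1: clk:0→1
  Δ2: s4:1→0
  Δ3: s5:0→1, s3:1→0
  Δ4: s0:0→1, s2:1→0
  Δ5: s5:1→0
  Δ6: s0:1→0
  (6Δ to stable)
t=1 Δ0: s5=0 s0=0 s2=0 s3=0 s4=0 s1=0 clk=1
  Δ1: clk:1→0
  (1Δ to stable)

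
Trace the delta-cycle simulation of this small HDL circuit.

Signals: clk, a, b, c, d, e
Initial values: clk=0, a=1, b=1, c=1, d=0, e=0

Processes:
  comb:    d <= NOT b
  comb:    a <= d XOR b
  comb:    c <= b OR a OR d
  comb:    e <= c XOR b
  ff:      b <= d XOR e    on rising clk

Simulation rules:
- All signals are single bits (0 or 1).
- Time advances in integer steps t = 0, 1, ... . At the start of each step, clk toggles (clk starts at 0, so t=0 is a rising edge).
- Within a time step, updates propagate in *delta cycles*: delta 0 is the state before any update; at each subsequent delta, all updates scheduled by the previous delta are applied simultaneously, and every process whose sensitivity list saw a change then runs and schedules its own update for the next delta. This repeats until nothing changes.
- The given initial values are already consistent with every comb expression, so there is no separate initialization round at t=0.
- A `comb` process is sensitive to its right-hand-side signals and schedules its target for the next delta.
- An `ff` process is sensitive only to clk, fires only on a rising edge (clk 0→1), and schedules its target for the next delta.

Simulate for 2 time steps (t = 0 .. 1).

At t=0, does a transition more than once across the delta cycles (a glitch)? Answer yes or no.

t0.Δ0 e=0 d=0 b=1 clk=0 a=1 c=1
t0.Δ1 e=0 d=0 b=1 clk=1 a=1 c=1
t0.Δ2 e=0 d=0 b=0 clk=1 a=1 c=1
t0.Δ3 e=1 d=1 b=0 clk=1 a=0 c=1
t0.Δ4 e=1 d=1 b=0 clk=1 a=1 c=1
t1.Δ0 e=1 d=1 b=0 clk=1 a=1 c=1
t1.Δ1 e=1 d=1 b=0 clk=0 a=1 c=1

yes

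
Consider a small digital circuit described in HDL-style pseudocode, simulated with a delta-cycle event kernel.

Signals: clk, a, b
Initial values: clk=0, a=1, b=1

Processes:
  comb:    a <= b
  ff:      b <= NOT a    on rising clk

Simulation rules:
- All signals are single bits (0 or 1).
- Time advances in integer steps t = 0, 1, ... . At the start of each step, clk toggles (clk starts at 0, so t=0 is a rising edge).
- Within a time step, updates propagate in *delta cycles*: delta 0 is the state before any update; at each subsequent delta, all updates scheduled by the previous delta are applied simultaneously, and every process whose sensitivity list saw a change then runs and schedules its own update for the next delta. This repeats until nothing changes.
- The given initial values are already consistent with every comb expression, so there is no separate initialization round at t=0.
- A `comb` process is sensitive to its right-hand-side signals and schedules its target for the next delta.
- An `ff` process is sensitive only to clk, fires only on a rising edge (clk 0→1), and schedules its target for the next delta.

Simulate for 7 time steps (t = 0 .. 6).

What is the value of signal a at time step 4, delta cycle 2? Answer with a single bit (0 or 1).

[bits: clk,b,a]
t=0: Δ0=011 Δ1=111 Δ2=101 Δ3=100 | 3Δ
t=1: Δ0=100 Δ1=000 | 1Δ
t=2: Δ0=000 Δ1=100 Δ2=110 Δ3=111 | 3Δ
t=3: Δ0=111 Δ1=011 | 1Δ
t=4: Δ0=011 Δ1=111 Δ2=101 Δ3=100 | 3Δ
t=5: Δ0=100 Δ1=000 | 1Δ
t=6: Δ0=000 Δ1=100 Δ2=110 Δ3=111 | 3Δ

1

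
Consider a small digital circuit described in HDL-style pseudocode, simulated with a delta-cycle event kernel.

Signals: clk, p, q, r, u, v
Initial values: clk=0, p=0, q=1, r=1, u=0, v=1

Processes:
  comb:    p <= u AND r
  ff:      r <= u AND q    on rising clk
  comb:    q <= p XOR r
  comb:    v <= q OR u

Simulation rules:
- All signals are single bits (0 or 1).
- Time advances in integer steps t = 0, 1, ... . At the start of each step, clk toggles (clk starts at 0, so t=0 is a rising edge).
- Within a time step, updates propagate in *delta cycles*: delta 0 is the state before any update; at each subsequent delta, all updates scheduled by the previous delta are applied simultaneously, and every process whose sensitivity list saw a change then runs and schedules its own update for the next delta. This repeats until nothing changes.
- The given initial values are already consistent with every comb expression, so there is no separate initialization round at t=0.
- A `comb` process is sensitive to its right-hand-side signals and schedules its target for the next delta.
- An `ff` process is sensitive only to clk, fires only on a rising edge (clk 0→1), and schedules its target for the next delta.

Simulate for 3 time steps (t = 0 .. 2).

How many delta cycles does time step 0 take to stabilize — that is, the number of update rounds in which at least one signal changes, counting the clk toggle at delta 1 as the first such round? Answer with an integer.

4

[bits: v,clk,p,u,r,q]
t=0: Δ0=100011 Δ1=110011 Δ2=110001 Δ3=110000 Δ4=010000 | 4Δ
t=1: Δ0=010000 Δ1=000000 | 1Δ
t=2: Δ0=000000 Δ1=010000 | 1Δ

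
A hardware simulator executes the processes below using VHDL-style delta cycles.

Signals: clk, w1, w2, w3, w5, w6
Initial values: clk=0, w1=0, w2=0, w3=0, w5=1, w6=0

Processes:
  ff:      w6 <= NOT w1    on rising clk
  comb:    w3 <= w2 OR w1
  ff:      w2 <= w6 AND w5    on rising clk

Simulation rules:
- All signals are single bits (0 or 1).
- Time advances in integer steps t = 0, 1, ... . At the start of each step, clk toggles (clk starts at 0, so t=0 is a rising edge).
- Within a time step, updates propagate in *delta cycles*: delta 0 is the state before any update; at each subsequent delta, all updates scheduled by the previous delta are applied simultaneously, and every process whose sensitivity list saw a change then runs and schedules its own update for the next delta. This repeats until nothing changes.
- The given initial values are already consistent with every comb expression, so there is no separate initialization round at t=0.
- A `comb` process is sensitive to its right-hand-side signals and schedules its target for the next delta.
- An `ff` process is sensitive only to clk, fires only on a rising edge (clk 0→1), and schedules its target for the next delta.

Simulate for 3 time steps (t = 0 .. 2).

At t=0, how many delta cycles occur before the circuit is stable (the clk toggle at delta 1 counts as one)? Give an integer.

2

[bits: w6,clk,w5,w2,w1,w3]
t=0: Δ0=001000 Δ1=011000 Δ2=111000 | 2Δ
t=1: Δ0=111000 Δ1=101000 | 1Δ
t=2: Δ0=101000 Δ1=111000 Δ2=111100 Δ3=111101 | 3Δ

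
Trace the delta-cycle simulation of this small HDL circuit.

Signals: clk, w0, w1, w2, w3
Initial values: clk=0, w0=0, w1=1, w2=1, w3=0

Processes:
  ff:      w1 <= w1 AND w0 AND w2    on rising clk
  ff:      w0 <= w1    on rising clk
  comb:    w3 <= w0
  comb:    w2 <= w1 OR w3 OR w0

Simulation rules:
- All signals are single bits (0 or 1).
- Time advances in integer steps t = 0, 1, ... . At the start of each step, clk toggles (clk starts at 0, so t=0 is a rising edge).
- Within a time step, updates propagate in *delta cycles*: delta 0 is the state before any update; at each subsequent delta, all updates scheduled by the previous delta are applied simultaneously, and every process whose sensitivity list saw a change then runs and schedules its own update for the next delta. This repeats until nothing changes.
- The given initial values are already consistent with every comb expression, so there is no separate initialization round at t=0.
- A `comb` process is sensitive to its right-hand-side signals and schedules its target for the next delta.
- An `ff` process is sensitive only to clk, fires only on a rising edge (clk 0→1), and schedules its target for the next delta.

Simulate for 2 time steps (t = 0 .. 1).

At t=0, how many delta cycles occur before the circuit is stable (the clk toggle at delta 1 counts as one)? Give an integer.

3

t0.Δ0 w3=0 w0=0 clk=0 w1=1 w2=1
t0.Δ1 w3=0 w0=0 clk=1 w1=1 w2=1
t0.Δ2 w3=0 w0=1 clk=1 w1=0 w2=1
t0.Δ3 w3=1 w0=1 clk=1 w1=0 w2=1
t1.Δ0 w3=1 w0=1 clk=1 w1=0 w2=1
t1.Δ1 w3=1 w0=1 clk=0 w1=0 w2=1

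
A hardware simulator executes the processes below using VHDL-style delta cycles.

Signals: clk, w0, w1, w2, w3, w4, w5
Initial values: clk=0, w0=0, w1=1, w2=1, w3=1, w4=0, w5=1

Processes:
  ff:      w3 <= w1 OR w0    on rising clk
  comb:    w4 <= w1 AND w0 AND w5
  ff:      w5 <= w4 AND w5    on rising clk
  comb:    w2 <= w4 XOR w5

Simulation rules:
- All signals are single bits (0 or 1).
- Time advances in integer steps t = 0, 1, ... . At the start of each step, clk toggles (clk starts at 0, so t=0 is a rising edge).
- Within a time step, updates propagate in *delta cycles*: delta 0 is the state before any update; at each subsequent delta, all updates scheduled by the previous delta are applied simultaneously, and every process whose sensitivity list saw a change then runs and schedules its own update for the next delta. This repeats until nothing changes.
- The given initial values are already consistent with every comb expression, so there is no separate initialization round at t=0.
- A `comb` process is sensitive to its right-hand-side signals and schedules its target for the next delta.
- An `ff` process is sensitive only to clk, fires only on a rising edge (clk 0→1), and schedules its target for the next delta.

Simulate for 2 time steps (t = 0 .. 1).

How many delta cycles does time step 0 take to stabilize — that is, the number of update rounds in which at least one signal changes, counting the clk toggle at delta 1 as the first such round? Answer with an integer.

3

t=0 Δ0: clk=0 w2=1 w3=1 w4=0 w1=1 w5=1 w0=0
  Δ1: clk:0→1
  Δ2: w5:1→0
  Δ3: w2:1→0
  (3Δ to stable)
t=1 Δ0: clk=1 w2=0 w3=1 w4=0 w1=1 w5=0 w0=0
  Δ1: clk:1→0
  (1Δ to stable)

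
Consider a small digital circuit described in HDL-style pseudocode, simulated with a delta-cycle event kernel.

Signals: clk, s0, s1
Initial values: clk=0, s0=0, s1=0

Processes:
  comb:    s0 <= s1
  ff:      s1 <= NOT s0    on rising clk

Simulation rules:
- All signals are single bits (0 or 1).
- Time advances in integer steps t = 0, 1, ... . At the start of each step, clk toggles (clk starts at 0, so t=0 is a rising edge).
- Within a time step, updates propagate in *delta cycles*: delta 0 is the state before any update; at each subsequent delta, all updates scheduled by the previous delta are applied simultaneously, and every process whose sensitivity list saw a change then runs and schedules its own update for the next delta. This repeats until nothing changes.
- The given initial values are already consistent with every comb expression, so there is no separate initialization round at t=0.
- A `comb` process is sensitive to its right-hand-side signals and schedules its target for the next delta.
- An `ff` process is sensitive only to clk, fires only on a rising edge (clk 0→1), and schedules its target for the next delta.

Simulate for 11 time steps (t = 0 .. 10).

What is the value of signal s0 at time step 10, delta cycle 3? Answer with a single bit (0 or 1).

t=0 Δ0: s1=0 clk=0 s0=0
  Δ1: clk:0→1
  Δ2: s1:0→1
  Δ3: s0:0→1
  (3Δ to stable)
t=1 Δ0: s1=1 clk=1 s0=1
  Δ1: clk:1→0
  (1Δ to stable)
t=2 Δ0: s1=1 clk=0 s0=1
  Δ1: clk:0→1
  Δ2: s1:1→0
  Δ3: s0:1→0
  (3Δ to stable)
t=3 Δ0: s1=0 clk=1 s0=0
  Δ1: clk:1→0
  (1Δ to stable)
t=4 Δ0: s1=0 clk=0 s0=0
  Δ1: clk:0→1
  Δ2: s1:0→1
  Δ3: s0:0→1
  (3Δ to stable)
t=5 Δ0: s1=1 clk=1 s0=1
  Δ1: clk:1→0
  (1Δ to stable)
t=6 Δ0: s1=1 clk=0 s0=1
  Δ1: clk:0→1
  Δ2: s1:1→0
  Δ3: s0:1→0
  (3Δ to stable)
t=7 Δ0: s1=0 clk=1 s0=0
  Δ1: clk:1→0
  (1Δ to stable)
t=8 Δ0: s1=0 clk=0 s0=0
  Δ1: clk:0→1
  Δ2: s1:0→1
  Δ3: s0:0→1
  (3Δ to stable)
t=9 Δ0: s1=1 clk=1 s0=1
  Δ1: clk:1→0
  (1Δ to stable)
t=10 Δ0: s1=1 clk=0 s0=1
  Δ1: clk:0→1
  Δ2: s1:1→0
  Δ3: s0:1→0
  (3Δ to stable)

0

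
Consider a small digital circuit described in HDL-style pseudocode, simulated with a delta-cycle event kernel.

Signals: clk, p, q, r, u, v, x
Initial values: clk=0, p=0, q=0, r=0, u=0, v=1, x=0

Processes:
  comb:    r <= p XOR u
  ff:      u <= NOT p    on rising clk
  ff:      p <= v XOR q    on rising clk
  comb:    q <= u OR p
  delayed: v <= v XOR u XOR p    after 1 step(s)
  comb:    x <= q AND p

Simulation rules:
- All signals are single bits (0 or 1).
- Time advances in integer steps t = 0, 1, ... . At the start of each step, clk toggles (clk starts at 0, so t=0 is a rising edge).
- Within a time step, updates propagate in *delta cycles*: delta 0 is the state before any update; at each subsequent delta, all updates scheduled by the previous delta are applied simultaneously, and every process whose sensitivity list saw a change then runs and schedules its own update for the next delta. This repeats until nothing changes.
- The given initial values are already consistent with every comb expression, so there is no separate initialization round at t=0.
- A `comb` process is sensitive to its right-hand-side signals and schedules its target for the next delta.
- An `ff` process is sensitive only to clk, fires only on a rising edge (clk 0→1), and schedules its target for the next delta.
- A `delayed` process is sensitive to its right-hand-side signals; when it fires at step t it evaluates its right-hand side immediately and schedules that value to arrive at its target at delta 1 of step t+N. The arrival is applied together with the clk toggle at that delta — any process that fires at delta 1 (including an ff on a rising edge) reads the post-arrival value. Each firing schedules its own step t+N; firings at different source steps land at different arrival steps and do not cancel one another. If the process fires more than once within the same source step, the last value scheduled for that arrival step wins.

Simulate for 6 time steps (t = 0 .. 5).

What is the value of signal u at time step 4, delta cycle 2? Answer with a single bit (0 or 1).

1

[bits: u,clk,r,q,v,x,p]
t=0: Δ0=0000100 Δ1=0100100 Δ2=1100101 Δ3=1101101 Δ4=1101111 | 4Δ
t=1: Δ0=1101111 Δ1=1001111 | 1Δ
t=2: Δ0=1001111 Δ1=1101111 Δ2=0101110 Δ3=0100100 | 3Δ
t=3: Δ0=0100100 Δ1=0000100 | 1Δ
t=4: Δ0=0000100 Δ1=0100100 Δ2=1100101 Δ3=1101101 Δ4=1101111 | 4Δ
t=5: Δ0=1101111 Δ1=1001111 | 1Δ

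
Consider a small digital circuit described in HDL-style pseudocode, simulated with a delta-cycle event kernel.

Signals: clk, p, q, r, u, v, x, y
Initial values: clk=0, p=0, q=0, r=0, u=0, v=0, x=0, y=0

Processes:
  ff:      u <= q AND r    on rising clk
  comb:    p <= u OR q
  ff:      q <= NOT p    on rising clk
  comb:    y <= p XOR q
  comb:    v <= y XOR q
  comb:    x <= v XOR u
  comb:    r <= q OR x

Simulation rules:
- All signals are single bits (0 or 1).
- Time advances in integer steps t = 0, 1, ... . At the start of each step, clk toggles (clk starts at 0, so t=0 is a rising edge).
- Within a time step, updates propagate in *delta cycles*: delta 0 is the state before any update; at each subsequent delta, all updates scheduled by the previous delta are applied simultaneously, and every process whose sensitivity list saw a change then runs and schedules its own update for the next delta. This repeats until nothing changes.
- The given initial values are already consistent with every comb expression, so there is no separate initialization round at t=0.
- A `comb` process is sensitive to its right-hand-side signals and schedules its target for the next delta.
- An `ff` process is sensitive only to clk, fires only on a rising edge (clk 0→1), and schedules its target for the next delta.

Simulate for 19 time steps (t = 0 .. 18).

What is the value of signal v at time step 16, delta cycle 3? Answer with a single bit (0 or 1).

t0.Δ0 y=0 u=0 r=0 v=0 p=0 q=0 clk=0 x=0
t0.Δ1 y=0 u=0 r=0 v=0 p=0 q=0 clk=1 x=0
t0.Δ2 y=0 u=0 r=0 v=0 p=0 q=1 clk=1 x=0
t0.Δ3 y=1 u=0 r=1 v=1 p=1 q=1 clk=1 x=0
t0.Δ4 y=0 u=0 r=1 v=0 p=1 q=1 clk=1 x=1
t0.Δ5 y=0 u=0 r=1 v=1 p=1 q=1 clk=1 x=0
t0.Δ6 y=0 u=0 r=1 v=1 p=1 q=1 clk=1 x=1
t1.Δ0 y=0 u=0 r=1 v=1 p=1 q=1 clk=1 x=1
t1.Δ1 y=0 u=0 r=1 v=1 p=1 q=1 clk=0 x=1
t2.Δ0 y=0 u=0 r=1 v=1 p=1 q=1 clk=0 x=1
t2.Δ1 y=0 u=0 r=1 v=1 p=1 q=1 clk=1 x=1
t2.Δ2 y=0 u=1 r=1 v=1 p=1 q=0 clk=1 x=1
t2.Δ3 y=1 u=1 r=1 v=0 p=1 q=0 clk=1 x=0
t2.Δ4 y=1 u=1 r=0 v=1 p=1 q=0 clk=1 x=1
t2.Δ5 y=1 u=1 r=1 v=1 p=1 q=0 clk=1 x=0
t2.Δ6 y=1 u=1 r=0 v=1 p=1 q=0 clk=1 x=0
t3.Δ0 y=1 u=1 r=0 v=1 p=1 q=0 clk=1 x=0
t3.Δ1 y=1 u=1 r=0 v=1 p=1 q=0 clk=0 x=0
t4.Δ0 y=1 u=1 r=0 v=1 p=1 q=0 clk=0 x=0
t4.Δ1 y=1 u=1 r=0 v=1 p=1 q=0 clk=1 x=0
t4.Δ2 y=1 u=0 r=0 v=1 p=1 q=0 clk=1 x=0
t4.Δ3 y=1 u=0 r=0 v=1 p=0 q=0 clk=1 x=1
t4.Δ4 y=0 u=0 r=1 v=1 p=0 q=0 clk=1 x=1
t4.Δ5 y=0 u=0 r=1 v=0 p=0 q=0 clk=1 x=1
t4.Δ6 y=0 u=0 r=1 v=0 p=0 q=0 clk=1 x=0
t4.Δ7 y=0 u=0 r=0 v=0 p=0 q=0 clk=1 x=0
t5.Δ0 y=0 u=0 r=0 v=0 p=0 q=0 clk=1 x=0
t5.Δ1 y=0 u=0 r=0 v=0 p=0 q=0 clk=0 x=0
t6.Δ0 y=0 u=0 r=0 v=0 p=0 q=0 clk=0 x=0
t6.Δ1 y=0 u=0 r=0 v=0 p=0 q=0 clk=1 x=0
t6.Δ2 y=0 u=0 r=0 v=0 p=0 q=1 clk=1 x=0
t6.Δ3 y=1 u=0 r=1 v=1 p=1 q=1 clk=1 x=0
t6.Δ4 y=0 u=0 r=1 v=0 p=1 q=1 clk=1 x=1
t6.Δ5 y=0 u=0 r=1 v=1 p=1 q=1 clk=1 x=0
t6.Δ6 y=0 u=0 r=1 v=1 p=1 q=1 clk=1 x=1
t7.Δ0 y=0 u=0 r=1 v=1 p=1 q=1 clk=1 x=1
t7.Δ1 y=0 u=0 r=1 v=1 p=1 q=1 clk=0 x=1
t8.Δ0 y=0 u=0 r=1 v=1 p=1 q=1 clk=0 x=1
t8.Δ1 y=0 u=0 r=1 v=1 p=1 q=1 clk=1 x=1
t8.Δ2 y=0 u=1 r=1 v=1 p=1 q=0 clk=1 x=1
t8.Δ3 y=1 u=1 r=1 v=0 p=1 q=0 clk=1 x=0
t8.Δ4 y=1 u=1 r=0 v=1 p=1 q=0 clk=1 x=1
t8.Δ5 y=1 u=1 r=1 v=1 p=1 q=0 clk=1 x=0
t8.Δ6 y=1 u=1 r=0 v=1 p=1 q=0 clk=1 x=0
t9.Δ0 y=1 u=1 r=0 v=1 p=1 q=0 clk=1 x=0
t9.Δ1 y=1 u=1 r=0 v=1 p=1 q=0 clk=0 x=0
t10.Δ0 y=1 u=1 r=0 v=1 p=1 q=0 clk=0 x=0
t10.Δ1 y=1 u=1 r=0 v=1 p=1 q=0 clk=1 x=0
t10.Δ2 y=1 u=0 r=0 v=1 p=1 q=0 clk=1 x=0
t10.Δ3 y=1 u=0 r=0 v=1 p=0 q=0 clk=1 x=1
t10.Δ4 y=0 u=0 r=1 v=1 p=0 q=0 clk=1 x=1
t10.Δ5 y=0 u=0 r=1 v=0 p=0 q=0 clk=1 x=1
t10.Δ6 y=0 u=0 r=1 v=0 p=0 q=0 clk=1 x=0
t10.Δ7 y=0 u=0 r=0 v=0 p=0 q=0 clk=1 x=0
t11.Δ0 y=0 u=0 r=0 v=0 p=0 q=0 clk=1 x=0
t11.Δ1 y=0 u=0 r=0 v=0 p=0 q=0 clk=0 x=0
t12.Δ0 y=0 u=0 r=0 v=0 p=0 q=0 clk=0 x=0
t12.Δ1 y=0 u=0 r=0 v=0 p=0 q=0 clk=1 x=0
t12.Δ2 y=0 u=0 r=0 v=0 p=0 q=1 clk=1 x=0
t12.Δ3 y=1 u=0 r=1 v=1 p=1 q=1 clk=1 x=0
t12.Δ4 y=0 u=0 r=1 v=0 p=1 q=1 clk=1 x=1
t12.Δ5 y=0 u=0 r=1 v=1 p=1 q=1 clk=1 x=0
t12.Δ6 y=0 u=0 r=1 v=1 p=1 q=1 clk=1 x=1
t13.Δ0 y=0 u=0 r=1 v=1 p=1 q=1 clk=1 x=1
t13.Δ1 y=0 u=0 r=1 v=1 p=1 q=1 clk=0 x=1
t14.Δ0 y=0 u=0 r=1 v=1 p=1 q=1 clk=0 x=1
t14.Δ1 y=0 u=0 r=1 v=1 p=1 q=1 clk=1 x=1
t14.Δ2 y=0 u=1 r=1 v=1 p=1 q=0 clk=1 x=1
t14.Δ3 y=1 u=1 r=1 v=0 p=1 q=0 clk=1 x=0
t14.Δ4 y=1 u=1 r=0 v=1 p=1 q=0 clk=1 x=1
t14.Δ5 y=1 u=1 r=1 v=1 p=1 q=0 clk=1 x=0
t14.Δ6 y=1 u=1 r=0 v=1 p=1 q=0 clk=1 x=0
t15.Δ0 y=1 u=1 r=0 v=1 p=1 q=0 clk=1 x=0
t15.Δ1 y=1 u=1 r=0 v=1 p=1 q=0 clk=0 x=0
t16.Δ0 y=1 u=1 r=0 v=1 p=1 q=0 clk=0 x=0
t16.Δ1 y=1 u=1 r=0 v=1 p=1 q=0 clk=1 x=0
t16.Δ2 y=1 u=0 r=0 v=1 p=1 q=0 clk=1 x=0
t16.Δ3 y=1 u=0 r=0 v=1 p=0 q=0 clk=1 x=1
t16.Δ4 y=0 u=0 r=1 v=1 p=0 q=0 clk=1 x=1
t16.Δ5 y=0 u=0 r=1 v=0 p=0 q=0 clk=1 x=1
t16.Δ6 y=0 u=0 r=1 v=0 p=0 q=0 clk=1 x=0
t16.Δ7 y=0 u=0 r=0 v=0 p=0 q=0 clk=1 x=0
t17.Δ0 y=0 u=0 r=0 v=0 p=0 q=0 clk=1 x=0
t17.Δ1 y=0 u=0 r=0 v=0 p=0 q=0 clk=0 x=0
t18.Δ0 y=0 u=0 r=0 v=0 p=0 q=0 clk=0 x=0
t18.Δ1 y=0 u=0 r=0 v=0 p=0 q=0 clk=1 x=0
t18.Δ2 y=0 u=0 r=0 v=0 p=0 q=1 clk=1 x=0
t18.Δ3 y=1 u=0 r=1 v=1 p=1 q=1 clk=1 x=0
t18.Δ4 y=0 u=0 r=1 v=0 p=1 q=1 clk=1 x=1
t18.Δ5 y=0 u=0 r=1 v=1 p=1 q=1 clk=1 x=0
t18.Δ6 y=0 u=0 r=1 v=1 p=1 q=1 clk=1 x=1

1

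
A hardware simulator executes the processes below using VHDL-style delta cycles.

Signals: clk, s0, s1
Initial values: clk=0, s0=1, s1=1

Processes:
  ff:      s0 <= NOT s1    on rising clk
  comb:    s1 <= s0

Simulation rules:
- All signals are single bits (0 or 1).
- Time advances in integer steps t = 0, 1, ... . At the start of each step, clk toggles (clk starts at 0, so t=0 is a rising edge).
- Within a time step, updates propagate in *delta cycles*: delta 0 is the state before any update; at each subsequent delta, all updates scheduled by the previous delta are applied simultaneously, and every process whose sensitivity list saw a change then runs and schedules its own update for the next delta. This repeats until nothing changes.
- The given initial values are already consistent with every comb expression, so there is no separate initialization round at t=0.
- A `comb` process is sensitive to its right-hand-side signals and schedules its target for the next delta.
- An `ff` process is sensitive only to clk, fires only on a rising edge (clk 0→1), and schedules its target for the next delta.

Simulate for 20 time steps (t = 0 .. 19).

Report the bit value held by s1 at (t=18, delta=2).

0

t0.Δ0 s1=1 clk=0 s0=1
t0.Δ1 s1=1 clk=1 s0=1
t0.Δ2 s1=1 clk=1 s0=0
t0.Δ3 s1=0 clk=1 s0=0
t1.Δ0 s1=0 clk=1 s0=0
t1.Δ1 s1=0 clk=0 s0=0
t2.Δ0 s1=0 clk=0 s0=0
t2.Δ1 s1=0 clk=1 s0=0
t2.Δ2 s1=0 clk=1 s0=1
t2.Δ3 s1=1 clk=1 s0=1
t3.Δ0 s1=1 clk=1 s0=1
t3.Δ1 s1=1 clk=0 s0=1
t4.Δ0 s1=1 clk=0 s0=1
t4.Δ1 s1=1 clk=1 s0=1
t4.Δ2 s1=1 clk=1 s0=0
t4.Δ3 s1=0 clk=1 s0=0
t5.Δ0 s1=0 clk=1 s0=0
t5.Δ1 s1=0 clk=0 s0=0
t6.Δ0 s1=0 clk=0 s0=0
t6.Δ1 s1=0 clk=1 s0=0
t6.Δ2 s1=0 clk=1 s0=1
t6.Δ3 s1=1 clk=1 s0=1
t7.Δ0 s1=1 clk=1 s0=1
t7.Δ1 s1=1 clk=0 s0=1
t8.Δ0 s1=1 clk=0 s0=1
t8.Δ1 s1=1 clk=1 s0=1
t8.Δ2 s1=1 clk=1 s0=0
t8.Δ3 s1=0 clk=1 s0=0
t9.Δ0 s1=0 clk=1 s0=0
t9.Δ1 s1=0 clk=0 s0=0
t10.Δ0 s1=0 clk=0 s0=0
t10.Δ1 s1=0 clk=1 s0=0
t10.Δ2 s1=0 clk=1 s0=1
t10.Δ3 s1=1 clk=1 s0=1
t11.Δ0 s1=1 clk=1 s0=1
t11.Δ1 s1=1 clk=0 s0=1
t12.Δ0 s1=1 clk=0 s0=1
t12.Δ1 s1=1 clk=1 s0=1
t12.Δ2 s1=1 clk=1 s0=0
t12.Δ3 s1=0 clk=1 s0=0
t13.Δ0 s1=0 clk=1 s0=0
t13.Δ1 s1=0 clk=0 s0=0
t14.Δ0 s1=0 clk=0 s0=0
t14.Δ1 s1=0 clk=1 s0=0
t14.Δ2 s1=0 clk=1 s0=1
t14.Δ3 s1=1 clk=1 s0=1
t15.Δ0 s1=1 clk=1 s0=1
t15.Δ1 s1=1 clk=0 s0=1
t16.Δ0 s1=1 clk=0 s0=1
t16.Δ1 s1=1 clk=1 s0=1
t16.Δ2 s1=1 clk=1 s0=0
t16.Δ3 s1=0 clk=1 s0=0
t17.Δ0 s1=0 clk=1 s0=0
t17.Δ1 s1=0 clk=0 s0=0
t18.Δ0 s1=0 clk=0 s0=0
t18.Δ1 s1=0 clk=1 s0=0
t18.Δ2 s1=0 clk=1 s0=1
t18.Δ3 s1=1 clk=1 s0=1
t19.Δ0 s1=1 clk=1 s0=1
t19.Δ1 s1=1 clk=0 s0=1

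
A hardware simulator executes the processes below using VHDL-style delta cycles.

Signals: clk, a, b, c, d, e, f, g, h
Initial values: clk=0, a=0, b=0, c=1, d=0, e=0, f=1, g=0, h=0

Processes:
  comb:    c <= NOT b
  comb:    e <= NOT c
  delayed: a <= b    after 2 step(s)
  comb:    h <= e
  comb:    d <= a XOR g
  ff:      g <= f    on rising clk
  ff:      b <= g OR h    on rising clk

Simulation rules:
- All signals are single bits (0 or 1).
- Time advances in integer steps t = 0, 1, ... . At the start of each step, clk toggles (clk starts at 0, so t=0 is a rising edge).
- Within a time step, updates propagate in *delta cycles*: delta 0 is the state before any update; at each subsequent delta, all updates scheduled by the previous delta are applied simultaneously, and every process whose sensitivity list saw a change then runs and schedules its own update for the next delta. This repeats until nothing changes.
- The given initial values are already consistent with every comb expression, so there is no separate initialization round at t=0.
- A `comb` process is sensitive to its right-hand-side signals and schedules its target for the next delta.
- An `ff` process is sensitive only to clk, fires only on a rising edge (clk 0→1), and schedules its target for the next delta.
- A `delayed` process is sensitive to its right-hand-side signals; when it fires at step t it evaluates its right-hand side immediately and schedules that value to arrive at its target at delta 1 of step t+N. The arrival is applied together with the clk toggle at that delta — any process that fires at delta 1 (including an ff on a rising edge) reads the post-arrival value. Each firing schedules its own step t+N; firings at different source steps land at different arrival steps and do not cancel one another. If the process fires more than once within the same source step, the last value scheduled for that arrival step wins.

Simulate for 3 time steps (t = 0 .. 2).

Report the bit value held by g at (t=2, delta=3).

1

t=0 Δ0: g=0 h=0 clk=0 f=1 e=0 b=0 d=0 a=0 c=1
  Δ1: clk:0→1
  Δ2: g:0→1
  Δ3: d:0→1
  (3Δ to stable)
t=1 Δ0: g=1 h=0 clk=1 f=1 e=0 b=0 d=1 a=0 c=1
  Δ1: clk:1→0
  (1Δ to stable)
t=2 Δ0: g=1 h=0 clk=0 f=1 e=0 b=0 d=1 a=0 c=1
  Δ1: clk:0→1
  Δ2: b:0→1
  Δ3: c:1→0
  Δ4: e:0→1
  Δ5: h:0→1
  (5Δ to stable)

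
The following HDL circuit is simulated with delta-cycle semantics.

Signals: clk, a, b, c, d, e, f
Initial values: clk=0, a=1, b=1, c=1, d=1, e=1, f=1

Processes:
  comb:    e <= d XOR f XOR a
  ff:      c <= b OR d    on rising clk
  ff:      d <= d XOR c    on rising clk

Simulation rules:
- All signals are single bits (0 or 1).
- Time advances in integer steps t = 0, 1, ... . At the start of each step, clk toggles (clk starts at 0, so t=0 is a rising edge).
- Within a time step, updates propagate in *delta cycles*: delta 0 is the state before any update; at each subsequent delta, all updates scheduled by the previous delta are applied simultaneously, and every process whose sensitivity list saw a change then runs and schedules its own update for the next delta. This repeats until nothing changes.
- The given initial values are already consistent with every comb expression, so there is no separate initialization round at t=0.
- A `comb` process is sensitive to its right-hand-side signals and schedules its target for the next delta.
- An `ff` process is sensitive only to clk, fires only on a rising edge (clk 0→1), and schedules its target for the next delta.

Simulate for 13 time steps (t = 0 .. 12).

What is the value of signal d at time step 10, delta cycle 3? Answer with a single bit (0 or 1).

1

[bits: e,clk,c,f,a,d,b]
t=0: Δ0=1011111 Δ1=1111111 Δ2=1111101 Δ3=0111101 | 3Δ
t=1: Δ0=0111101 Δ1=0011101 | 1Δ
t=2: Δ0=0011101 Δ1=0111101 Δ2=0111111 Δ3=1111111 | 3Δ
t=3: Δ0=1111111 Δ1=1011111 | 1Δ
t=4: Δ0=1011111 Δ1=1111111 Δ2=1111101 Δ3=0111101 | 3Δ
t=5: Δ0=0111101 Δ1=0011101 | 1Δ
t=6: Δ0=0011101 Δ1=0111101 Δ2=0111111 Δ3=1111111 | 3Δ
t=7: Δ0=1111111 Δ1=1011111 | 1Δ
t=8: Δ0=1011111 Δ1=1111111 Δ2=1111101 Δ3=0111101 | 3Δ
t=9: Δ0=0111101 Δ1=0011101 | 1Δ
t=10: Δ0=0011101 Δ1=0111101 Δ2=0111111 Δ3=1111111 | 3Δ
t=11: Δ0=1111111 Δ1=1011111 | 1Δ
t=12: Δ0=1011111 Δ1=1111111 Δ2=1111101 Δ3=0111101 | 3Δ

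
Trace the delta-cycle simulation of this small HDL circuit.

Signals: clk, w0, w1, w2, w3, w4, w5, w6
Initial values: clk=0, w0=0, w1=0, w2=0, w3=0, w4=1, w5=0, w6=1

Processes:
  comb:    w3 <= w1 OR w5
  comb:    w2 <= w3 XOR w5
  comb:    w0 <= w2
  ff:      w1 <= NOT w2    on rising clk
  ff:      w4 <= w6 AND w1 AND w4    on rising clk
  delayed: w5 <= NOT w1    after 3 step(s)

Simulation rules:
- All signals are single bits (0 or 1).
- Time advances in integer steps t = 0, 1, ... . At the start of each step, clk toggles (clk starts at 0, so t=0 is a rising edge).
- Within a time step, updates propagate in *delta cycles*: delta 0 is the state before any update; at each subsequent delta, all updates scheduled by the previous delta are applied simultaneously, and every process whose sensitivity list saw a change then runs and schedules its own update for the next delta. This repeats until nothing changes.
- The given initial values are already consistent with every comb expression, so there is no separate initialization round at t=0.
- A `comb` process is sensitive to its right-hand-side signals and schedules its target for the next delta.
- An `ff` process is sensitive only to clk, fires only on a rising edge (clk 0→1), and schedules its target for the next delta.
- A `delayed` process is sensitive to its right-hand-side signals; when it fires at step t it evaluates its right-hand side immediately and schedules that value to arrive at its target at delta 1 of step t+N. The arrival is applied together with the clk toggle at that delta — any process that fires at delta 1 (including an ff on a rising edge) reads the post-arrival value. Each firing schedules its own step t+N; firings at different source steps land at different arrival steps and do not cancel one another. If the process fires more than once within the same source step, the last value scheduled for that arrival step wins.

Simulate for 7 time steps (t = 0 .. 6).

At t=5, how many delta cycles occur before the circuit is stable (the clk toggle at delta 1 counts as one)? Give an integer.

3

[bits: w1,w4,clk,w3,w2,w0,w6,w5]
t=0: Δ0=01000010 Δ1=01100010 Δ2=10100010 Δ3=10110010 Δ4=10111010 Δ5=10111110 | 5Δ
t=1: Δ0=10111110 Δ1=10011110 | 1Δ
t=2: Δ0=10011110 Δ1=10111110 Δ2=00111110 Δ3=00101110 Δ4=00100110 Δ5=00100010 | 5Δ
t=3: Δ0=00100010 Δ1=00000010 | 1Δ
t=4: Δ0=00000010 Δ1=00100010 Δ2=10100010 Δ3=10110010 Δ4=10111010 Δ5=10111110 | 5Δ
t=5: Δ0=10111110 Δ1=10011111 Δ2=10010111 Δ3=10010011 | 3Δ
t=6: Δ0=10010011 Δ1=10110011 | 1Δ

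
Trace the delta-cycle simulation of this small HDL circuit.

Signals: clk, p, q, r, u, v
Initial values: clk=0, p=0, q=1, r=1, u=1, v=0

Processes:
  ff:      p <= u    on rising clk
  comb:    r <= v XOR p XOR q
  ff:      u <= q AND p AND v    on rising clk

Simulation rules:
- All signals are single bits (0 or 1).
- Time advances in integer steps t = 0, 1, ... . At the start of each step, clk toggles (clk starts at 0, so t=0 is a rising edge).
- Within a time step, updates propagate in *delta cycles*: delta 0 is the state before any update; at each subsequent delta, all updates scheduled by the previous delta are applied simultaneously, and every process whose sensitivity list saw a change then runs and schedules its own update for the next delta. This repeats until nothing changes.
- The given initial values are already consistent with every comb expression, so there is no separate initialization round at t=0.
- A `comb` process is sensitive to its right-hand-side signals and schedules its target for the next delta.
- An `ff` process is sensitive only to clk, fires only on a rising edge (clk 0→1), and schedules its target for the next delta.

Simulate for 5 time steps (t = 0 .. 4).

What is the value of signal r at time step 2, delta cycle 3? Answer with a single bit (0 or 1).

1

t=0 Δ0: clk=0 r=1 p=0 u=1 q=1 v=0
  Δ1: clk:0→1
  Δ2: p:0→1, u:1→0
  Δ3: r:1→0
  (3Δ to stable)
t=1 Δ0: clk=1 r=0 p=1 u=0 q=1 v=0
  Δ1: clk:1→0
  (1Δ to stable)
t=2 Δ0: clk=0 r=0 p=1 u=0 q=1 v=0
  Δ1: clk:0→1
  Δ2: p:1→0
  Δ3: r:0→1
  (3Δ to stable)
t=3 Δ0: clk=1 r=1 p=0 u=0 q=1 v=0
  Δ1: clk:1→0
  (1Δ to stable)
t=4 Δ0: clk=0 r=1 p=0 u=0 q=1 v=0
  Δ1: clk:0→1
  (1Δ to stable)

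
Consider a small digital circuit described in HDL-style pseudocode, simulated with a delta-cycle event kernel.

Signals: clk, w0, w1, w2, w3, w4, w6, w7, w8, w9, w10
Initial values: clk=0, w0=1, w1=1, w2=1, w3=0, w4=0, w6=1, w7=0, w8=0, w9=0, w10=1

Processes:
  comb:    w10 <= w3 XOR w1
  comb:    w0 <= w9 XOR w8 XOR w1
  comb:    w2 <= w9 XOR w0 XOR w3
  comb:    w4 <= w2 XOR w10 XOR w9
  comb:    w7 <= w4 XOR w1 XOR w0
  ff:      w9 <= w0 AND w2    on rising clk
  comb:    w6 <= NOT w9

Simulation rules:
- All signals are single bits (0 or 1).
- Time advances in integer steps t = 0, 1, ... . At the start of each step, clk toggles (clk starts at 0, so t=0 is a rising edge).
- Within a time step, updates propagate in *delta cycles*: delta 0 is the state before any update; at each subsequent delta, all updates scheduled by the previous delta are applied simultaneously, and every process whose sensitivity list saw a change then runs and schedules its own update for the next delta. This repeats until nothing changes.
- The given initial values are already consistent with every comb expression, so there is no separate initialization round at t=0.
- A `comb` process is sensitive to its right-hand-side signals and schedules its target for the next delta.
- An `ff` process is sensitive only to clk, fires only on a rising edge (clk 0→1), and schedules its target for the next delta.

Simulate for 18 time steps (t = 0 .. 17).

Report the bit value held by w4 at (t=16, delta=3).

1

[bits: w9,w10,w1,w2,w3,w6,w8,clk,w0,w4,w7]
t=0: Δ0=01110100100 Δ1=01110101100 Δ2=11110101100 Δ3=11100001010 Δ4=11110001000 Δ5=11110001011 Δ6=11110001010 | 6Δ
t=1: Δ0=11110001010 Δ1=11110000010 | 1Δ
t=2: Δ0=11110000010 Δ1=11110001010 Δ2=01110001010 Δ3=01100101100 Δ4=01110101110 Δ5=01110101101 Δ6=01110101100 | 6Δ
t=3: Δ0=01110101100 Δ1=01110100100 | 1Δ
t=4: Δ0=01110100100 Δ1=01110101100 Δ2=11110101100 Δ3=11100001010 Δ4=11110001000 Δ5=11110001011 Δ6=11110001010 | 6Δ
t=5: Δ0=11110001010 Δ1=11110000010 | 1Δ
t=6: Δ0=11110000010 Δ1=11110001010 Δ2=01110001010 Δ3=01100101100 Δ4=01110101110 Δ5=01110101101 Δ6=01110101100 | 6Δ
t=7: Δ0=01110101100 Δ1=01110100100 | 1Δ
t=8: Δ0=01110100100 Δ1=01110101100 Δ2=11110101100 Δ3=11100001010 Δ4=11110001000 Δ5=11110001011 Δ6=11110001010 | 6Δ
t=9: Δ0=11110001010 Δ1=11110000010 | 1Δ
t=10: Δ0=11110000010 Δ1=11110001010 Δ2=01110001010 Δ3=01100101100 Δ4=01110101110 Δ5=01110101101 Δ6=01110101100 | 6Δ
t=11: Δ0=01110101100 Δ1=01110100100 | 1Δ
t=12: Δ0=01110100100 Δ1=01110101100 Δ2=11110101100 Δ3=11100001010 Δ4=11110001000 Δ5=11110001011 Δ6=11110001010 | 6Δ
t=13: Δ0=11110001010 Δ1=11110000010 | 1Δ
t=14: Δ0=11110000010 Δ1=11110001010 Δ2=01110001010 Δ3=01100101100 Δ4=01110101110 Δ5=01110101101 Δ6=01110101100 | 6Δ
t=15: Δ0=01110101100 Δ1=01110100100 | 1Δ
t=16: Δ0=01110100100 Δ1=01110101100 Δ2=11110101100 Δ3=11100001010 Δ4=11110001000 Δ5=11110001011 Δ6=11110001010 | 6Δ
t=17: Δ0=11110001010 Δ1=11110000010 | 1Δ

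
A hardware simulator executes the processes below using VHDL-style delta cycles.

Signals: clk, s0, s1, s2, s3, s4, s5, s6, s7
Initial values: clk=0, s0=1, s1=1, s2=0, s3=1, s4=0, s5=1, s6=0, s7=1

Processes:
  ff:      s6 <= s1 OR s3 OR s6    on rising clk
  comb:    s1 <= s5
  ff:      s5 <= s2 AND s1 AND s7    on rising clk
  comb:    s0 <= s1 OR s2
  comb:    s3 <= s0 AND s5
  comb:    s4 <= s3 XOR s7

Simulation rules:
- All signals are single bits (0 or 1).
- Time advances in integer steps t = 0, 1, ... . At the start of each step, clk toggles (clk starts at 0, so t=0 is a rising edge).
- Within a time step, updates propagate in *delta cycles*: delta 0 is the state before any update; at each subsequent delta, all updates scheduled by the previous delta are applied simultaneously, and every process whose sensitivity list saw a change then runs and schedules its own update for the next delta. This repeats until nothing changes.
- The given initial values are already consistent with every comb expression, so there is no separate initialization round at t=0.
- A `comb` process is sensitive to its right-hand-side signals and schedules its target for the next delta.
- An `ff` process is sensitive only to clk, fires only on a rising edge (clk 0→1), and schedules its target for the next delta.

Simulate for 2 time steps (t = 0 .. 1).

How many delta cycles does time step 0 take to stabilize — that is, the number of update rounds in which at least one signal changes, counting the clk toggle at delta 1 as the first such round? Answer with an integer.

4

[bits: s7,s6,clk,s2,s0,s4,s1,s5,s3]
t=0: Δ0=100010111 Δ1=101010111 Δ2=111010101 Δ3=111010000 Δ4=111001000 | 4Δ
t=1: Δ0=111001000 Δ1=110001000 | 1Δ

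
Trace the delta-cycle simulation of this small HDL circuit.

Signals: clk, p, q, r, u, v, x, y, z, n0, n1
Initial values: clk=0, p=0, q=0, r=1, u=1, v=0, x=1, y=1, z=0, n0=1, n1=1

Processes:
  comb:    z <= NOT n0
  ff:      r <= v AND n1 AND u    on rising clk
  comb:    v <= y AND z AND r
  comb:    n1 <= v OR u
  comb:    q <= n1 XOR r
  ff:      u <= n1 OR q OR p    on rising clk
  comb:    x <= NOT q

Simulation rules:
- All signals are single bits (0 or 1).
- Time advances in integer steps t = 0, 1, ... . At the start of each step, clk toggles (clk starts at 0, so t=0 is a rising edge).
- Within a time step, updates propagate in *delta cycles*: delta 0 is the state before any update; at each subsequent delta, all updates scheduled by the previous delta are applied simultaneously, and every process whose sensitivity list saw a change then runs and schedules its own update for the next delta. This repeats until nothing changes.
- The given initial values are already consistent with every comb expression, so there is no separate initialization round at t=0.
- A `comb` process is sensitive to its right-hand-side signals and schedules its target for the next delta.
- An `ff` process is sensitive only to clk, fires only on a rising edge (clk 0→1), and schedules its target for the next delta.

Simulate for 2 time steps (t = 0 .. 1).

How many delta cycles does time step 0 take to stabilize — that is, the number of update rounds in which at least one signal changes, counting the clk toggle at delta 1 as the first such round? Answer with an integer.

4

t=0 Δ0: z=0 r=1 clk=0 v=0 p=0 n1=1 y=1 x=1 n0=1 q=0 u=1
  Δ1: clk:0→1
  Δ2: r:1→0
  Δ3: q:0→1
  Δ4: x:1→0
  (4Δ to stable)
t=1 Δ0: z=0 r=0 clk=1 v=0 p=0 n1=1 y=1 x=0 n0=1 q=1 u=1
  Δ1: clk:1→0
  (1Δ to stable)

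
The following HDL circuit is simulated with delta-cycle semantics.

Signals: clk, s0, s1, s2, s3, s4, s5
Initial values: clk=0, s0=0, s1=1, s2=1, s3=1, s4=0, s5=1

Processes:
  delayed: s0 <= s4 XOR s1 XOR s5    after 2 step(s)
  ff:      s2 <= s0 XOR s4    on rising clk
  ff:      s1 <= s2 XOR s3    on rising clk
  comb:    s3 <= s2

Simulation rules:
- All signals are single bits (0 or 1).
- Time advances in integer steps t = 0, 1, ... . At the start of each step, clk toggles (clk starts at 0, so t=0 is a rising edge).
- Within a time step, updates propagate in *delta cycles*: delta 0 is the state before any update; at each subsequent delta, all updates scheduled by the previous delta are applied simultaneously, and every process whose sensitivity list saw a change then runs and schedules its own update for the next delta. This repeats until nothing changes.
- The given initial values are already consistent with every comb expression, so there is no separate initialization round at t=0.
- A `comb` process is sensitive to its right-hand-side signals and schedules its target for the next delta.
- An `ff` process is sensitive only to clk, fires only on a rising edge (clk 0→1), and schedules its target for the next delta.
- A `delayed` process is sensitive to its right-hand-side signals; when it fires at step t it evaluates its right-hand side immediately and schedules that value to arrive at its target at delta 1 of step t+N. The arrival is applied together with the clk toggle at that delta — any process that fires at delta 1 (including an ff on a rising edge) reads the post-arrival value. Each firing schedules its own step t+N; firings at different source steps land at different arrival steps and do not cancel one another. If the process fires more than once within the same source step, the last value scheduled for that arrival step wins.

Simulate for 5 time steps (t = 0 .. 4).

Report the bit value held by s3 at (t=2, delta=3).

1

t0.Δ0 s0=0 s2=1 clk=0 s5=1 s1=1 s3=1 s4=0
t0.Δ1 s0=0 s2=1 clk=1 s5=1 s1=1 s3=1 s4=0
t0.Δ2 s0=0 s2=0 clk=1 s5=1 s1=0 s3=1 s4=0
t0.Δ3 s0=0 s2=0 clk=1 s5=1 s1=0 s3=0 s4=0
t1.Δ0 s0=0 s2=0 clk=1 s5=1 s1=0 s3=0 s4=0
t1.Δ1 s0=0 s2=0 clk=0 s5=1 s1=0 s3=0 s4=0
t2.Δ0 s0=0 s2=0 clk=0 s5=1 s1=0 s3=0 s4=0
t2.Δ1 s0=1 s2=0 clk=1 s5=1 s1=0 s3=0 s4=0
t2.Δ2 s0=1 s2=1 clk=1 s5=1 s1=0 s3=0 s4=0
t2.Δ3 s0=1 s2=1 clk=1 s5=1 s1=0 s3=1 s4=0
t3.Δ0 s0=1 s2=1 clk=1 s5=1 s1=0 s3=1 s4=0
t3.Δ1 s0=1 s2=1 clk=0 s5=1 s1=0 s3=1 s4=0
t4.Δ0 s0=1 s2=1 clk=0 s5=1 s1=0 s3=1 s4=0
t4.Δ1 s0=1 s2=1 clk=1 s5=1 s1=0 s3=1 s4=0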